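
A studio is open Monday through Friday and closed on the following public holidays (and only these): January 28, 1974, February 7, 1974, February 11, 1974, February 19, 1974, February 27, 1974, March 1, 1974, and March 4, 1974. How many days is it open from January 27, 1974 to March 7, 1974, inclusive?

January 27, 1974 is a Sunday.
The range spans 40 days (inclusive of both endpoints).
40 = 7 × 5 + 5, so there are 5 full weeks plus 5 extra days.
Each full week contributes 5 weekdays (Mon–Fri): 5 × 5 = 25.
The 5 extra days are Sun, Mon, Tue, Wed, Thu — 4 of them qualify.
Total: 25 + 4 = 29.
Holidays: January 28, 1974 (Mon); February 7, 1974 (Thu); February 11, 1974 (Mon); February 19, 1974 (Tue); February 27, 1974 (Wed); March 1, 1974 (Fri); March 4, 1974 (Mon).
All 7 holidays fall on weekdays, so subtract 7.
Business days: 29 − 7 = 22.

22 business days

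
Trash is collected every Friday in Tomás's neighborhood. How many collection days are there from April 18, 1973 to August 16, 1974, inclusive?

April 18, 1973 is a Wednesday.
The range spans 486 days (inclusive of both endpoints).
486 = 7 × 69 + 3, so there are 69 full weeks plus 3 extra days.
Each full week contributes one Friday: 69 so far.
The 3 extra days are Wednesday, Thursday, Friday — 1 of them qualifies.
Total: 69 + 1 = 70.

70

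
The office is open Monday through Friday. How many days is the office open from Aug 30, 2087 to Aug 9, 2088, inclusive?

246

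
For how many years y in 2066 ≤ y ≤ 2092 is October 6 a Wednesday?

4

Day of week of October 6 in each year:
2066: Wed ✓, 2067: Thu, 2068: Sat, 2069: Sun, 2070: Mon, 2071: Tue, 2072: Thu, 2073: Fri, 2074: Sat, 2075: Sun, 2076: Tue, 2077: Wed ✓, 2078: Thu, 2079: Fri, 2080: Sun, 2081: Mon, 2082: Tue, 2083: Wed ✓, 2084: Fri, 2085: Sat, 2086: Sun, 2087: Mon, 2088: Wed ✓, 2089: Thu, 2090: Fri, 2091: Sat, 2092: Mon
Wednesdays: 2066, 2077, 2083, 2088.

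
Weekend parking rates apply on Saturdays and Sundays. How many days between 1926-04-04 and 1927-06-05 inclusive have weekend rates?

1926-04-04 is a Sunday.
That's 428 days from start to end, counting both.
428 = 7 × 61 + 1, so there are 61 full weeks plus 1 extra day.
Each full week contributes 2 weekend days (Sat, Sun): 61 × 2 = 122.
The 1 extra day is Sun — 1 of them qualifies.
Total: 122 + 1 = 123.

123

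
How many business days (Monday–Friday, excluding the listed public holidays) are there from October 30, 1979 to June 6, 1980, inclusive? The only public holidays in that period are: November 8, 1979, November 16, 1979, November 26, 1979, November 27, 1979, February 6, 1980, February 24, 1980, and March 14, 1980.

153 business days

October 30, 1979 is a Tuesday.
That's 221 days from start to end, counting both.
221 = 7 × 31 + 4, so there are 31 full weeks plus 4 extra days.
Each full week contributes 5 weekdays (Mon–Fri): 31 × 5 = 155.
The 4 extra days are Tue, Wed, Thu, Fri — 4 of them qualify.
Total: 155 + 4 = 159.
Holidays: November 8, 1979 (Thu); November 16, 1979 (Fri); November 26, 1979 (Mon); November 27, 1979 (Tue); February 6, 1980 (Wed); February 24, 1980 (Sun); March 14, 1980 (Fri).
6 of the 7 holidays fall on weekdays; the rest are weekends and were already excluded.
Business days: 159 − 6 = 153.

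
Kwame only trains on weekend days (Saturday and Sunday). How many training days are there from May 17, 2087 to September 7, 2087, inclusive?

34

May 17, 2087 is a Saturday.
From May 17, 2087 to September 7, 2087 is 114 days inclusive.
114 = 7 × 16 + 2, so there are 16 full weeks plus 2 extra days.
Each full week contributes 2 weekend days (Sat, Sun): 16 × 2 = 32.
The 2 extra days are Saturday, Sunday — 2 of them qualify.
Total: 32 + 2 = 34.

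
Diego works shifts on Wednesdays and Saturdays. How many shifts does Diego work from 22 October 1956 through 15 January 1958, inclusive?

129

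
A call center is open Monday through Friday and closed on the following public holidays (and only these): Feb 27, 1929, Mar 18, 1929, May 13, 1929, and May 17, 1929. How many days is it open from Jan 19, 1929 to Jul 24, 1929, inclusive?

129

Jan 19, 1929 is a Saturday.
That's 187 days from start to end, counting both.
187 = 7 × 26 + 5, so there are 26 full weeks plus 5 extra days.
Each full week contributes 5 weekdays (Mon–Fri): 26 × 5 = 130.
The 5 extra days are Saturday, Sunday, Monday, Tuesday, Wednesday — 3 of them qualify.
Total: 130 + 3 = 133.
Holidays: Feb 27, 1929 (Wed); Mar 18, 1929 (Mon); May 13, 1929 (Mon); May 17, 1929 (Fri).
All 4 holidays fall on weekdays, so subtract 4.
Business days: 133 − 4 = 129.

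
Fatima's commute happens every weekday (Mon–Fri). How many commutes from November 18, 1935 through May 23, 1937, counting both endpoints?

395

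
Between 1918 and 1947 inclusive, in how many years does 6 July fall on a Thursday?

Day of week of July 6 in each year:
1918: Sat, 1919: Sun, 1920: Tue, 1921: Wed, 1922: Thu ✓, 1923: Fri, 1924: Sun, 1925: Mon, 1926: Tue, 1927: Wed, 1928: Fri, 1929: Sat, 1930: Sun, 1931: Mon, 1932: Wed, 1933: Thu ✓, 1934: Fri, 1935: Sat, 1936: Mon, 1937: Tue, 1938: Wed, 1939: Thu ✓, 1940: Sat, 1941: Sun, 1942: Mon, 1943: Tue, 1944: Thu ✓, 1945: Fri, 1946: Sat, 1947: Sun
Thursdays: 1922, 1933, 1939, 1944.

4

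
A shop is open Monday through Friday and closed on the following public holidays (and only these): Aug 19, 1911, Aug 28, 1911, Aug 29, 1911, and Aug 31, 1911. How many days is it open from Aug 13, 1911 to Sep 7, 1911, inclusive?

16 business days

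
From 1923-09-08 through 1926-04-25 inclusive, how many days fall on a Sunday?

138

1923-09-08 is a Saturday.
The range spans 961 days (inclusive of both endpoints).
961 = 7 × 137 + 2, so there are 137 full weeks plus 2 extra days.
Each full week contributes one Sunday: 137 so far.
The 2 extra days are Saturday, Sunday — 1 of them qualifies.
Total: 137 + 1 = 138.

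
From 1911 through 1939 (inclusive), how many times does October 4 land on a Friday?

4

Day of week of October 4 in each year:
1911: Wed, 1912: Fri ✓, 1913: Sat, 1914: Sun, 1915: Mon, 1916: Wed, 1917: Thu, 1918: Fri ✓, 1919: Sat, 1920: Mon, 1921: Tue, 1922: Wed, 1923: Thu, 1924: Sat, 1925: Sun, 1926: Mon, 1927: Tue, 1928: Thu, 1929: Fri ✓, 1930: Sat, 1931: Sun, 1932: Tue, 1933: Wed, 1934: Thu, 1935: Fri ✓, 1936: Sun, 1937: Mon, 1938: Tue, 1939: Wed
Fridays: 1912, 1918, 1929, 1935.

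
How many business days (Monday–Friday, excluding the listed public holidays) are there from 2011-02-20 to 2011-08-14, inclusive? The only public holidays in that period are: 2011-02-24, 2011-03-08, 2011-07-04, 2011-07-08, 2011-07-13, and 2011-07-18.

119 business days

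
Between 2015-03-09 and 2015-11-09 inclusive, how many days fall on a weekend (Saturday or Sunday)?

70

2015-03-09 is a Monday.
From 2015-03-09 to 2015-11-09 is 246 days inclusive.
246 = 7 × 35 + 1, so there are 35 full weeks plus 1 extra day.
Each full week contributes 2 weekend days (Sat, Sun): 35 × 2 = 70.
The 1 extra day is Mon — none qualify.
Total: 70 + 0 = 70.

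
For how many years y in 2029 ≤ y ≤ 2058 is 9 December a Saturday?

4

Day of week of December 9 in each year:
2029: Sun, 2030: Mon, 2031: Tue, 2032: Thu, 2033: Fri, 2034: Sat ✓, 2035: Sun, 2036: Tue, 2037: Wed, 2038: Thu, 2039: Fri, 2040: Sun, 2041: Mon, 2042: Tue, 2043: Wed, 2044: Fri, 2045: Sat ✓, 2046: Sun, 2047: Mon, 2048: Wed, 2049: Thu, 2050: Fri, 2051: Sat ✓, 2052: Mon, 2053: Tue, 2054: Wed, 2055: Thu, 2056: Sat ✓, 2057: Sun, 2058: Mon
Saturdays: 2034, 2045, 2051, 2056.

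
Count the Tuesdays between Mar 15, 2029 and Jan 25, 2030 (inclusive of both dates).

Mar 15, 2029 is a Thursday.
That's 317 days from start to end, counting both.
317 = 7 × 45 + 2, so there are 45 full weeks plus 2 extra days.
Each full week contributes one Tuesday: 45 so far.
The 2 extra days are Thu, Fri — none qualify.
Total: 45 + 0 = 45.

45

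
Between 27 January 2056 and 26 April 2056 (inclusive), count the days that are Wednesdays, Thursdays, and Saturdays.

27 January 2056 is a Thursday.
That's 91 days from start to end, counting both.
91 = 7 × 13, so the span is exactly 13 full weeks.
Each full week contributes 3 days from the set (Wed, Thu, Sat): 13 × 3 = 39.
Total: 39.

39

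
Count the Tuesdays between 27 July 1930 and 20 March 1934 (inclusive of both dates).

27 July 1930 is a Sunday.
The range spans 1333 days (inclusive of both endpoints).
1333 = 7 × 190 + 3, so there are 190 full weeks plus 3 extra days.
Each full week contributes one Tuesday: 190 so far.
The 3 extra days are Sun, Mon, Tue — 1 of them qualifies.
Total: 190 + 1 = 191.

191 Tuesdays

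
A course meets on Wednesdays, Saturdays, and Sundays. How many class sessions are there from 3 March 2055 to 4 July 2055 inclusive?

3 March 2055 is a Wednesday.
From 3 March 2055 to 4 July 2055 is 124 days inclusive.
124 = 7 × 17 + 5, so there are 17 full weeks plus 5 extra days.
Each full week contributes 3 days from the set (Wed, Sat, Sun): 17 × 3 = 51.
The 5 extra days are Wed, Thu, Fri, Sat, Sun — 3 of them qualify.
Total: 51 + 3 = 54.

54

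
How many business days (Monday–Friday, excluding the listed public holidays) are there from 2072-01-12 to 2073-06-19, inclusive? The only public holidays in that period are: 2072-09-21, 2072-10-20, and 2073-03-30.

372 business days

2072-01-12 is a Tuesday.
From 2072-01-12 to 2073-06-19 is 525 days inclusive.
525 = 7 × 75, so the span is exactly 75 full weeks.
Each full week contributes 5 weekdays (Mon–Fri): 75 × 5 = 375.
Holidays: 2072-09-21 (Wed); 2072-10-20 (Thu); 2073-03-30 (Thu).
All 3 holidays fall on weekdays, so subtract 3.
Business days: 375 − 3 = 372.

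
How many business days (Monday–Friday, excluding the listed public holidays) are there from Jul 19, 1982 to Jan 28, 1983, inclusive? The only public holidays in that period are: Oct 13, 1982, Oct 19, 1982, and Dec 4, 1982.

Jul 19, 1982 is a Monday.
From Jul 19, 1982 to Jan 28, 1983 is 194 days inclusive.
194 = 7 × 27 + 5, so there are 27 full weeks plus 5 extra days.
Each full week contributes 5 weekdays (Mon–Fri): 27 × 5 = 135.
The 5 extra days are Mon, Tue, Wed, Thu, Fri — 5 of them qualify.
Total: 135 + 5 = 140.
Holidays: Oct 13, 1982 (Wed); Oct 19, 1982 (Tue); Dec 4, 1982 (Sat).
2 of the 3 holidays fall on weekdays; the rest are weekends and were already excluded.
Business days: 140 − 2 = 138.

138 business days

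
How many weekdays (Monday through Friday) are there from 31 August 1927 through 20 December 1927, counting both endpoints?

80

31 August 1927 is a Wednesday.
From 31 August 1927 to 20 December 1927 is 112 days inclusive.
112 = 7 × 16, so the span is exactly 16 full weeks.
Each full week contributes 5 weekdays (Mon–Fri): 16 × 5 = 80.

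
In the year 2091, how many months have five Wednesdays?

A month has five Wednesdays exactly when Wednesday falls within its first (length − 28) days.
Jan: 31 days, starts Mon → 5 of Mon, Tue, Wed ✓
Feb: 28 days, starts Thu → 5 of (none)
Mar: 31 days, starts Thu → 5 of Thu, Fri, Sat
Apr: 30 days, starts Sun → 5 of Sun, Mon
May: 31 days, starts Tue → 5 of Tue, Wed, Thu ✓
Jun: 30 days, starts Fri → 5 of Fri, Sat
Jul: 31 days, starts Sun → 5 of Sun, Mon, Tue
Aug: 31 days, starts Wed → 5 of Wed, Thu, Fri ✓
Sep: 30 days, starts Sat → 5 of Sat, Sun
Oct: 31 days, starts Mon → 5 of Mon, Tue, Wed ✓
Nov: 30 days, starts Thu → 5 of Thu, Fri
Dec: 31 days, starts Sat → 5 of Sat, Sun, Mon
Months with five Wednesdays: Jan, May, Aug, Oct.

4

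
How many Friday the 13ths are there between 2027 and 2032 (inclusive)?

9

Friday-the-13ths by year:
2027: Aug
2028: Oct
2029: Apr, Jul
2030: Sep, Dec
2031: Jun
2032: Feb, Aug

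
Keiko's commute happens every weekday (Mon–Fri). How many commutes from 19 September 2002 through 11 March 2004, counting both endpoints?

386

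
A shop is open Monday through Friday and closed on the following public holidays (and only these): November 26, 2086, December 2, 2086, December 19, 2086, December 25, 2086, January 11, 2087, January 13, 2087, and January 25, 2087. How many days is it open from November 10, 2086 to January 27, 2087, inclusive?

51

November 10, 2086 is a Sunday.
The range spans 79 days (inclusive of both endpoints).
79 = 7 × 11 + 2, so there are 11 full weeks plus 2 extra days.
Each full week contributes 5 weekdays (Mon–Fri): 11 × 5 = 55.
The 2 extra days are Sun, Mon — 1 of them qualifies.
Total: 55 + 1 = 56.
Holidays: November 26, 2086 (Tue); December 2, 2086 (Mon); December 19, 2086 (Thu); December 25, 2086 (Wed); January 11, 2087 (Sat); January 13, 2087 (Mon); January 25, 2087 (Sat).
5 of the 7 holidays fall on weekdays; the rest are weekends and were already excluded.
Business days: 56 − 5 = 51.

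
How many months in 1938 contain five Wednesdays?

4

A month has five Wednesdays exactly when Wednesday falls within its first (length − 28) days.
Jan: 31 days, starts Sat → 5 of Sat, Sun, Mon
Feb: 28 days, starts Tue → 5 of (none)
Mar: 31 days, starts Tue → 5 of Tue, Wed, Thu ✓
Apr: 30 days, starts Fri → 5 of Fri, Sat
May: 31 days, starts Sun → 5 of Sun, Mon, Tue
Jun: 30 days, starts Wed → 5 of Wed, Thu ✓
Jul: 31 days, starts Fri → 5 of Fri, Sat, Sun
Aug: 31 days, starts Mon → 5 of Mon, Tue, Wed ✓
Sep: 30 days, starts Thu → 5 of Thu, Fri
Oct: 31 days, starts Sat → 5 of Sat, Sun, Mon
Nov: 30 days, starts Tue → 5 of Tue, Wed ✓
Dec: 31 days, starts Thu → 5 of Thu, Fri, Sat
Months with five Wednesdays: Mar, Jun, Aug, Nov.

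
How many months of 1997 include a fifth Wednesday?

5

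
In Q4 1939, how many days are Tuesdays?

13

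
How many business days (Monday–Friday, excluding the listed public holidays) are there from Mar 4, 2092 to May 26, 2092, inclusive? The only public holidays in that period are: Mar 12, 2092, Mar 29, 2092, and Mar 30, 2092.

Mar 4, 2092 is a Tuesday.
The range spans 84 days (inclusive of both endpoints).
84 = 7 × 12, so the span is exactly 12 full weeks.
Each full week contributes 5 weekdays (Mon–Fri): 12 × 5 = 60.
Holidays: Mar 12, 2092 (Wed); Mar 29, 2092 (Sat); Mar 30, 2092 (Sun).
1 of the 3 holidays fall on weekdays; the rest are weekends and were already excluded.
Business days: 60 − 1 = 59.

59 business days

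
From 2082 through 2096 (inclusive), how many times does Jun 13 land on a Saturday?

2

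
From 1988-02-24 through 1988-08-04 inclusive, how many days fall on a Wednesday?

1988-02-24 is a Wednesday.
From 1988-02-24 to 1988-08-04 is 163 days inclusive.
163 = 7 × 23 + 2, so there are 23 full weeks plus 2 extra days.
Each full week contributes one Wednesday: 23 so far.
The 2 extra days are Wednesday, Thursday — 1 of them qualifies.
Total: 23 + 1 = 24.

24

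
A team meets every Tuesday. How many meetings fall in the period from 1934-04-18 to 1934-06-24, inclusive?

9 Tuesdays

1934-04-18 is a Wednesday.
From 1934-04-18 to 1934-06-24 is 68 days inclusive.
68 = 7 × 9 + 5, so there are 9 full weeks plus 5 extra days.
Each full week contributes one Tuesday: 9 so far.
The 5 extra days are Wed, Thu, Fri, Sat, Sun — none qualify.
Total: 9 + 0 = 9.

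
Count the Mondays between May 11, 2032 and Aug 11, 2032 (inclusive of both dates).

13 Mondays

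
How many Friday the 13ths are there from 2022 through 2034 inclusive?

Friday-the-13ths by year:
2022: May
2023: Jan, Oct
2024: Sep, Dec
2025: Jun
2026: Feb, Mar, Nov
2027: Aug
2028: Oct
2029: Apr, Jul
2030: Sep, Dec
2031: Jun
2032: Feb, Aug
2033: May
2034: Jan, Oct

21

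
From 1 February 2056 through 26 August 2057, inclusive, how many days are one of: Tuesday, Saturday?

164

1 February 2056 is a Tuesday.
From 1 February 2056 to 26 August 2057 is 573 days inclusive.
573 = 7 × 81 + 6, so there are 81 full weeks plus 6 extra days.
Each full week contributes 2 days from the set (Tue, Sat): 81 × 2 = 162.
The 6 extra days are Tuesday, Wednesday, Thursday, Friday, Saturday, Sunday — 2 of them qualify.
Total: 162 + 2 = 164.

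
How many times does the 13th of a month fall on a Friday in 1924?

1

The 13th falls on a Friday when the month's 13th has weekday Fri.
Jan 13 is Sun; Feb 13 is Wed; Mar 13 is Thu; Apr 13 is Sun; May 13 is Tue; Jun 13 is Fri ✓; Jul 13 is Sun; Aug 13 is Wed; Sep 13 is Sat; Oct 13 is Mon; Nov 13 is Thu; Dec 13 is Sat.
Friday the 13ths: Jun.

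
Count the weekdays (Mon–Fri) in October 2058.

2058-10-01 is a Tuesday.
That's 31 days from start to end, counting both.
31 = 7 × 4 + 3, so there are 4 full weeks plus 3 extra days.
Each full week contributes 5 weekdays (Mon–Fri): 4 × 5 = 20.
The 3 extra days are Tuesday, Wednesday, Thursday — 3 of them qualify.
Total: 20 + 3 = 23.

23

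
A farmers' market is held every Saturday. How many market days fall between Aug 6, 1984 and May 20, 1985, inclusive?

41 Saturdays

Aug 6, 1984 is a Monday.
The range spans 288 days (inclusive of both endpoints).
288 = 7 × 41 + 1, so there are 41 full weeks plus 1 extra day.
Each full week contributes one Saturday: 41 so far.
The 1 extra day is Mon — none qualify.
Total: 41 + 0 = 41.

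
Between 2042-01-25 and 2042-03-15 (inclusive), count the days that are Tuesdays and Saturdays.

15

2042-01-25 is a Saturday.
That's 50 days from start to end, counting both.
50 = 7 × 7 + 1, so there are 7 full weeks plus 1 extra day.
Each full week contributes 2 days from the set (Tue, Sat): 7 × 2 = 14.
The 1 extra day is Saturday — 1 of them qualifies.
Total: 14 + 1 = 15.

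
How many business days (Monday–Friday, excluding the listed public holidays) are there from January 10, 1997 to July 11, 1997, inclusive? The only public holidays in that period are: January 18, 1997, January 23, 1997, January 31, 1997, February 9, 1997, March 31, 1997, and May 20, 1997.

127

January 10, 1997 is a Friday.
That's 183 days from start to end, counting both.
183 = 7 × 26 + 1, so there are 26 full weeks plus 1 extra day.
Each full week contributes 5 weekdays (Mon–Fri): 26 × 5 = 130.
The 1 extra day is Friday — 1 of them qualifies.
Total: 130 + 1 = 131.
Holidays: January 18, 1997 (Sat); January 23, 1997 (Thu); January 31, 1997 (Fri); February 9, 1997 (Sun); March 31, 1997 (Mon); May 20, 1997 (Tue).
4 of the 6 holidays fall on weekdays; the rest are weekends and were already excluded.
Business days: 131 − 4 = 127.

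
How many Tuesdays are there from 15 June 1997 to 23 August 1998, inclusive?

62 Tuesdays

15 June 1997 is a Sunday.
From 15 June 1997 to 23 August 1998 is 435 days inclusive.
435 = 7 × 62 + 1, so there are 62 full weeks plus 1 extra day.
Each full week contributes one Tuesday: 62 so far.
The 1 extra day is Sun — none qualify.
Total: 62 + 0 = 62.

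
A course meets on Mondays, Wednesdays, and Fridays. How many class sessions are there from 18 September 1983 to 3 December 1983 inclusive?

18 September 1983 is a Sunday.
That's 77 days from start to end, counting both.
77 = 7 × 11, so the span is exactly 11 full weeks.
Each full week contributes 3 days from the set (Mon, Wed, Fri): 11 × 3 = 33.
Total: 33.

33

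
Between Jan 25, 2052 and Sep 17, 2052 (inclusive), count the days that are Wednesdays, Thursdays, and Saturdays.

101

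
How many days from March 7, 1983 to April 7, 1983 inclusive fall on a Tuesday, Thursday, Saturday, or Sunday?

March 7, 1983 is a Monday.
The range spans 32 days (inclusive of both endpoints).
32 = 7 × 4 + 4, so there are 4 full weeks plus 4 extra days.
Each full week contributes 4 days from the set (Tue, Thu, Sat, Sun): 4 × 4 = 16.
The 4 extra days are Monday, Tuesday, Wednesday, Thursday — 2 of them qualify.
Total: 16 + 2 = 18.

18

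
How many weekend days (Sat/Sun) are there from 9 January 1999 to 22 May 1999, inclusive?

39

9 January 1999 is a Saturday.
The range spans 134 days (inclusive of both endpoints).
134 = 7 × 19 + 1, so there are 19 full weeks plus 1 extra day.
Each full week contributes 2 weekend days (Sat, Sun): 19 × 2 = 38.
The 1 extra day is Sat — 1 of them qualifies.
Total: 38 + 1 = 39.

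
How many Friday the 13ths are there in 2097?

2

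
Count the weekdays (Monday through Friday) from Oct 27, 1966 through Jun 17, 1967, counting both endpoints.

Oct 27, 1966 is a Thursday.
That's 234 days from start to end, counting both.
234 = 7 × 33 + 3, so there are 33 full weeks plus 3 extra days.
Each full week contributes 5 weekdays (Mon–Fri): 33 × 5 = 165.
The 3 extra days are Thu, Fri, Sat — 2 of them qualify.
Total: 165 + 2 = 167.

167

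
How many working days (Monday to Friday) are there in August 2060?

August 1, 2060 is a Sunday.
From August 1, 2060 to August 31, 2060 is 31 days inclusive.
31 = 7 × 4 + 3, so there are 4 full weeks plus 3 extra days.
Each full week contributes 5 weekdays (Mon–Fri): 4 × 5 = 20.
The 3 extra days are Sunday, Monday, Tuesday — 2 of them qualify.
Total: 20 + 2 = 22.

22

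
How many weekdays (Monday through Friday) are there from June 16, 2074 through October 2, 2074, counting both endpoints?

June 16, 2074 is a Saturday.
The range spans 109 days (inclusive of both endpoints).
109 = 7 × 15 + 4, so there are 15 full weeks plus 4 extra days.
Each full week contributes 5 weekdays (Mon–Fri): 15 × 5 = 75.
The 4 extra days are Saturday, Sunday, Monday, Tuesday — 2 of them qualify.
Total: 75 + 2 = 77.

77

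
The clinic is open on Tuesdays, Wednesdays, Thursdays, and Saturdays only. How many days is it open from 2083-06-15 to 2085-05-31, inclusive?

411

2083-06-15 is a Tuesday.
From 2083-06-15 to 2085-05-31 is 717 days inclusive.
717 = 7 × 102 + 3, so there are 102 full weeks plus 3 extra days.
Each full week contributes 4 days from the set (Tue, Wed, Thu, Sat): 102 × 4 = 408.
The 3 extra days are Tuesday, Wednesday, Thursday — 3 of them qualify.
Total: 408 + 3 = 411.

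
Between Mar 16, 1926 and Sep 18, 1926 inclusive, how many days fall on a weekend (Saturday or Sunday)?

53

Mar 16, 1926 is a Tuesday.
The range spans 187 days (inclusive of both endpoints).
187 = 7 × 26 + 5, so there are 26 full weeks plus 5 extra days.
Each full week contributes 2 weekend days (Sat, Sun): 26 × 2 = 52.
The 5 extra days are Tue, Wed, Thu, Fri, Sat — 1 of them qualifies.
Total: 52 + 1 = 53.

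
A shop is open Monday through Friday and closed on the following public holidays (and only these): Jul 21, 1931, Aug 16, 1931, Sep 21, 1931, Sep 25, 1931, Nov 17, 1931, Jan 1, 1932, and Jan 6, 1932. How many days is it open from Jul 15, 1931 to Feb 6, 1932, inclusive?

Jul 15, 1931 is a Wednesday.
From Jul 15, 1931 to Feb 6, 1932 is 207 days inclusive.
207 = 7 × 29 + 4, so there are 29 full weeks plus 4 extra days.
Each full week contributes 5 weekdays (Mon–Fri): 29 × 5 = 145.
The 4 extra days are Wednesday, Thursday, Friday, Saturday — 3 of them qualify.
Total: 145 + 3 = 148.
Holidays: Jul 21, 1931 (Tue); Aug 16, 1931 (Sun); Sep 21, 1931 (Mon); Sep 25, 1931 (Fri); Nov 17, 1931 (Tue); Jan 1, 1932 (Fri); Jan 6, 1932 (Wed).
6 of the 7 holidays fall on weekdays; the rest are weekends and were already excluded.
Business days: 148 − 6 = 142.

142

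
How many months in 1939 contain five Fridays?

A month has five Fridays exactly when Friday falls within its first (length − 28) days.
Jan: 31 days, starts Sun → 5 of Sun, Mon, Tue
Feb: 28 days, starts Wed → 5 of (none)
Mar: 31 days, starts Wed → 5 of Wed, Thu, Fri ✓
Apr: 30 days, starts Sat → 5 of Sat, Sun
May: 31 days, starts Mon → 5 of Mon, Tue, Wed
Jun: 30 days, starts Thu → 5 of Thu, Fri ✓
Jul: 31 days, starts Sat → 5 of Sat, Sun, Mon
Aug: 31 days, starts Tue → 5 of Tue, Wed, Thu
Sep: 30 days, starts Fri → 5 of Fri, Sat ✓
Oct: 31 days, starts Sun → 5 of Sun, Mon, Tue
Nov: 30 days, starts Wed → 5 of Wed, Thu
Dec: 31 days, starts Fri → 5 of Fri, Sat, Sun ✓
Months with five Fridays: Mar, Jun, Sep, Dec.

4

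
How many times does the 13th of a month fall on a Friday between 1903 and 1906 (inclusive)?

Friday-the-13ths by year:
1903: Feb, Mar, Nov
1904: May
1905: Jan, Oct
1906: Apr, Jul

8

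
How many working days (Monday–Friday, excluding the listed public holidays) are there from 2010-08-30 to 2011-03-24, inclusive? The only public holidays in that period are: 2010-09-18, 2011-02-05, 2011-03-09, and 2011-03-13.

148 working days

2010-08-30 is a Monday.
That's 207 days from start to end, counting both.
207 = 7 × 29 + 4, so there are 29 full weeks plus 4 extra days.
Each full week contributes 5 weekdays (Mon–Fri): 29 × 5 = 145.
The 4 extra days are Monday, Tuesday, Wednesday, Thursday — 4 of them qualify.
Total: 145 + 4 = 149.
Holidays: 2010-09-18 (Sat); 2011-02-05 (Sat); 2011-03-09 (Wed); 2011-03-13 (Sun).
1 of the 4 holidays fall on weekdays; the rest are weekends and were already excluded.
Business days: 149 − 1 = 148.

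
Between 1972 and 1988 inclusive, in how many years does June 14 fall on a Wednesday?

2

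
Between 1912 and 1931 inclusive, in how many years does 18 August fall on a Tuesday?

Day of week of August 18 in each year:
1912: Sun, 1913: Mon, 1914: Tue ✓, 1915: Wed, 1916: Fri, 1917: Sat, 1918: Sun, 1919: Mon, 1920: Wed, 1921: Thu, 1922: Fri, 1923: Sat, 1924: Mon, 1925: Tue ✓, 1926: Wed, 1927: Thu, 1928: Sat, 1929: Sun, 1930: Mon, 1931: Tue ✓
Tuesdays: 1914, 1925, 1931.

3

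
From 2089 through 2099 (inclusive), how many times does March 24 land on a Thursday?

Day of week of March 24 in each year:
2089: Thu ✓, 2090: Fri, 2091: Sat, 2092: Mon, 2093: Tue, 2094: Wed, 2095: Thu ✓, 2096: Sat, 2097: Sun, 2098: Mon, 2099: Tue
Thursdays: 2089, 2095.

2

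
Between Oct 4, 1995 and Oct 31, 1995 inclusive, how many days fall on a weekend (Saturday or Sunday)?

8

Oct 4, 1995 is a Wednesday.
The range spans 28 days (inclusive of both endpoints).
28 = 7 × 4, so the span is exactly 4 full weeks.
Each full week contributes 2 weekend days (Sat, Sun): 4 × 2 = 8.
Total: 8.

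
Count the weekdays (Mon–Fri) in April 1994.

1 April 1994 is a Friday.
That's 30 days from start to end, counting both.
30 = 7 × 4 + 2, so there are 4 full weeks plus 2 extra days.
Each full week contributes 5 weekdays (Mon–Fri): 4 × 5 = 20.
The 2 extra days are Friday, Saturday — 1 of them qualifies.
Total: 20 + 1 = 21.

21 weekdays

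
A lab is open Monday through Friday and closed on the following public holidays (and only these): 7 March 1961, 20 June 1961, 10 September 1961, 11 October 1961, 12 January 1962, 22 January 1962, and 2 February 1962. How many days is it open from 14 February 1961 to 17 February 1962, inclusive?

14 February 1961 is a Tuesday.
The range spans 369 days (inclusive of both endpoints).
369 = 7 × 52 + 5, so there are 52 full weeks plus 5 extra days.
Each full week contributes 5 weekdays (Mon–Fri): 52 × 5 = 260.
The 5 extra days are Tuesday, Wednesday, Thursday, Friday, Saturday — 4 of them qualify.
Total: 260 + 4 = 264.
Holidays: 7 March 1961 (Tue); 20 June 1961 (Tue); 10 September 1961 (Sun); 11 October 1961 (Wed); 12 January 1962 (Fri); 22 January 1962 (Mon); 2 February 1962 (Fri).
6 of the 7 holidays fall on weekdays; the rest are weekends and were already excluded.
Business days: 264 − 6 = 258.

258 business days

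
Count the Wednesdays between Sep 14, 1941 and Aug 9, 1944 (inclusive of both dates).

Sep 14, 1941 is a Sunday.
That's 1061 days from start to end, counting both.
1061 = 7 × 151 + 4, so there are 151 full weeks plus 4 extra days.
Each full week contributes one Wednesday: 151 so far.
The 4 extra days are Sunday, Monday, Tuesday, Wednesday — 1 of them qualifies.
Total: 151 + 1 = 152.

152 Wednesdays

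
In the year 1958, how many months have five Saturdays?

A month has five Saturdays exactly when Saturday falls within its first (length − 28) days.
Jan: 31 days, starts Wed → 5 of Wed, Thu, Fri
Feb: 28 days, starts Sat → 5 of (none)
Mar: 31 days, starts Sat → 5 of Sat, Sun, Mon ✓
Apr: 30 days, starts Tue → 5 of Tue, Wed
May: 31 days, starts Thu → 5 of Thu, Fri, Sat ✓
Jun: 30 days, starts Sun → 5 of Sun, Mon
Jul: 31 days, starts Tue → 5 of Tue, Wed, Thu
Aug: 31 days, starts Fri → 5 of Fri, Sat, Sun ✓
Sep: 30 days, starts Mon → 5 of Mon, Tue
Oct: 31 days, starts Wed → 5 of Wed, Thu, Fri
Nov: 30 days, starts Sat → 5 of Sat, Sun ✓
Dec: 31 days, starts Mon → 5 of Mon, Tue, Wed
Months with five Saturdays: Mar, May, Aug, Nov.

4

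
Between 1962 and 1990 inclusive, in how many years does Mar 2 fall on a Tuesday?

4

Day of week of March 2 in each year:
1962: Fri, 1963: Sat, 1964: Mon, 1965: Tue ✓, 1966: Wed, 1967: Thu, 1968: Sat, 1969: Sun, 1970: Mon, 1971: Tue ✓, 1972: Thu, 1973: Fri, 1974: Sat, 1975: Sun, 1976: Tue ✓, 1977: Wed, 1978: Thu, 1979: Fri, 1980: Sun, 1981: Mon, 1982: Tue ✓, 1983: Wed, 1984: Fri, 1985: Sat, 1986: Sun, 1987: Mon, 1988: Wed, 1989: Thu, 1990: Fri
Tuesdays: 1965, 1971, 1976, 1982.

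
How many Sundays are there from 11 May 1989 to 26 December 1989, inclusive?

11 May 1989 is a Thursday.
The range spans 230 days (inclusive of both endpoints).
230 = 7 × 32 + 6, so there are 32 full weeks plus 6 extra days.
Each full week contributes one Sunday: 32 so far.
The 6 extra days are Thu, Fri, Sat, Sun, Mon, Tue — 1 of them qualifies.
Total: 32 + 1 = 33.

33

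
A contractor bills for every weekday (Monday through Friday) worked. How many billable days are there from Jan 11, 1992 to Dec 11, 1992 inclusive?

240 weekdays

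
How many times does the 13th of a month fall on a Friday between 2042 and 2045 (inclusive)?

Friday-the-13ths by year:
2042: Jun
2043: Feb, Mar, Nov
2044: May
2045: Jan, Oct

7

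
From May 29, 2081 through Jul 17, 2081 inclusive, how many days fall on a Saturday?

May 29, 2081 is a Thursday.
That's 50 days from start to end, counting both.
50 = 7 × 7 + 1, so there are 7 full weeks plus 1 extra day.
Each full week contributes one Saturday: 7 so far.
The 1 extra day is Thursday — none qualify.
Total: 7 + 0 = 7.

7 Saturdays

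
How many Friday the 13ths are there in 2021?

1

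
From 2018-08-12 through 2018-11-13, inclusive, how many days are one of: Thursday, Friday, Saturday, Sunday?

2018-08-12 is a Sunday.
From 2018-08-12 to 2018-11-13 is 94 days inclusive.
94 = 7 × 13 + 3, so there are 13 full weeks plus 3 extra days.
Each full week contributes 4 days from the set (Thu, Fri, Sat, Sun): 13 × 4 = 52.
The 3 extra days are Sun, Mon, Tue — 1 of them qualifies.
Total: 52 + 1 = 53.

53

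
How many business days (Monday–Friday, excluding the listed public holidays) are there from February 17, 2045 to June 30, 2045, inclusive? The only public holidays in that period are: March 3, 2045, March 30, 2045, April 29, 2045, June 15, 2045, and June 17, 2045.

February 17, 2045 is a Friday.
The range spans 134 days (inclusive of both endpoints).
134 = 7 × 19 + 1, so there are 19 full weeks plus 1 extra day.
Each full week contributes 5 weekdays (Mon–Fri): 19 × 5 = 95.
The 1 extra day is Friday — 1 of them qualifies.
Total: 95 + 1 = 96.
Holidays: March 3, 2045 (Fri); March 30, 2045 (Thu); April 29, 2045 (Sat); June 15, 2045 (Thu); June 17, 2045 (Sat).
3 of the 5 holidays fall on weekdays; the rest are weekends and were already excluded.
Business days: 96 − 3 = 93.

93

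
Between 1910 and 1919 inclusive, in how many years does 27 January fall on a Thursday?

2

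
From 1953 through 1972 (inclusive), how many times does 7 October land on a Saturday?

3

Day of week of October 7 in each year:
1953: Wed, 1954: Thu, 1955: Fri, 1956: Sun, 1957: Mon, 1958: Tue, 1959: Wed, 1960: Fri, 1961: Sat ✓, 1962: Sun, 1963: Mon, 1964: Wed, 1965: Thu, 1966: Fri, 1967: Sat ✓, 1968: Mon, 1969: Tue, 1970: Wed, 1971: Thu, 1972: Sat ✓
Saturdays: 1961, 1967, 1972.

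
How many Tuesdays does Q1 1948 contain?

13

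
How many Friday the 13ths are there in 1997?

1

The 13th falls on a Friday when the month's 13th has weekday Fri.
Jan 13 is Mon; Feb 13 is Thu; Mar 13 is Thu; Apr 13 is Sun; May 13 is Tue; Jun 13 is Fri ✓; Jul 13 is Sun; Aug 13 is Wed; Sep 13 is Sat; Oct 13 is Mon; Nov 13 is Thu; Dec 13 is Sat.
Friday the 13ths: Jun.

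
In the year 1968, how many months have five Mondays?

A month has five Mondays exactly when Monday falls within its first (length − 28) days.
Jan: 31 days, starts Mon → 5 of Mon, Tue, Wed ✓
Feb: 29 days, starts Thu → 5 of Thu
Mar: 31 days, starts Fri → 5 of Fri, Sat, Sun
Apr: 30 days, starts Mon → 5 of Mon, Tue ✓
May: 31 days, starts Wed → 5 of Wed, Thu, Fri
Jun: 30 days, starts Sat → 5 of Sat, Sun
Jul: 31 days, starts Mon → 5 of Mon, Tue, Wed ✓
Aug: 31 days, starts Thu → 5 of Thu, Fri, Sat
Sep: 30 days, starts Sun → 5 of Sun, Mon ✓
Oct: 31 days, starts Tue → 5 of Tue, Wed, Thu
Nov: 30 days, starts Fri → 5 of Fri, Sat
Dec: 31 days, starts Sun → 5 of Sun, Mon, Tue ✓
Months with five Mondays: Jan, Apr, Jul, Sep, Dec.

5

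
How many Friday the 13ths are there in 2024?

The 13th falls on a Friday when the month's 13th has weekday Fri.
Jan 13 is Sat; Feb 13 is Tue; Mar 13 is Wed; Apr 13 is Sat; May 13 is Mon; Jun 13 is Thu; Jul 13 is Sat; Aug 13 is Tue; Sep 13 is Fri ✓; Oct 13 is Sun; Nov 13 is Wed; Dec 13 is Fri ✓.
Friday the 13ths: Sep, Dec.

2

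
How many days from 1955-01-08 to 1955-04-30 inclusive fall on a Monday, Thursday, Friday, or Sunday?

1955-01-08 is a Saturday.
The range spans 113 days (inclusive of both endpoints).
113 = 7 × 16 + 1, so there are 16 full weeks plus 1 extra day.
Each full week contributes 4 days from the set (Mon, Thu, Fri, Sun): 16 × 4 = 64.
The 1 extra day is Saturday — none qualify.
Total: 64 + 0 = 64.

64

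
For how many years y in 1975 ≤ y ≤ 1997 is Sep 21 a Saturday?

3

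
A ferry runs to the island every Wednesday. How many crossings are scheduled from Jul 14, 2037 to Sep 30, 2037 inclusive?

12

Jul 14, 2037 is a Tuesday.
The range spans 79 days (inclusive of both endpoints).
79 = 7 × 11 + 2, so there are 11 full weeks plus 2 extra days.
Each full week contributes one Wednesday: 11 so far.
The 2 extra days are Tuesday, Wednesday — 1 of them qualifies.
Total: 11 + 1 = 12.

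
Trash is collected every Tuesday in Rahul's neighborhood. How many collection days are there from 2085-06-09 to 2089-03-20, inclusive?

2085-06-09 is a Saturday.
The range spans 1381 days (inclusive of both endpoints).
1381 = 7 × 197 + 2, so there are 197 full weeks plus 2 extra days.
Each full week contributes one Tuesday: 197 so far.
The 2 extra days are Saturday, Sunday — none qualify.
Total: 197 + 0 = 197.

197 Tuesdays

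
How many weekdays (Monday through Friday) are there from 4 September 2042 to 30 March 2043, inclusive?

148 weekdays

4 September 2042 is a Thursday.
That's 208 days from start to end, counting both.
208 = 7 × 29 + 5, so there are 29 full weeks plus 5 extra days.
Each full week contributes 5 weekdays (Mon–Fri): 29 × 5 = 145.
The 5 extra days are Thu, Fri, Sat, Sun, Mon — 3 of them qualify.
Total: 145 + 3 = 148.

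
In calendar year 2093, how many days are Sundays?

52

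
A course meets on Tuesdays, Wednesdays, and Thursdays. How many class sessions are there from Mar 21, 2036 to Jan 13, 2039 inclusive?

441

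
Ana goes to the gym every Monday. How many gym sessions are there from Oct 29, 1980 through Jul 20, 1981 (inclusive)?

38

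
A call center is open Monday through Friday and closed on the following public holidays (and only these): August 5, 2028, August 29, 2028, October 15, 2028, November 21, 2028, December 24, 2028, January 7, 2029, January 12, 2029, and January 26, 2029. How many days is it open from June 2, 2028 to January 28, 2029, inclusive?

June 2, 2028 is a Friday.
That's 241 days from start to end, counting both.
241 = 7 × 34 + 3, so there are 34 full weeks plus 3 extra days.
Each full week contributes 5 weekdays (Mon–Fri): 34 × 5 = 170.
The 3 extra days are Friday, Saturday, Sunday — 1 of them qualifies.
Total: 170 + 1 = 171.
Holidays: August 5, 2028 (Sat); August 29, 2028 (Tue); October 15, 2028 (Sun); November 21, 2028 (Tue); December 24, 2028 (Sun); January 7, 2029 (Sun); January 12, 2029 (Fri); January 26, 2029 (Fri).
4 of the 8 holidays fall on weekdays; the rest are weekends and were already excluded.
Business days: 171 − 4 = 167.

167 working days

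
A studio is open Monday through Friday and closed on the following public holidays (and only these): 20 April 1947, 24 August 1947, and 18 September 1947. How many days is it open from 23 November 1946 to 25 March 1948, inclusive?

23 November 1946 is a Saturday.
The range spans 489 days (inclusive of both endpoints).
489 = 7 × 69 + 6, so there are 69 full weeks plus 6 extra days.
Each full week contributes 5 weekdays (Mon–Fri): 69 × 5 = 345.
The 6 extra days are Sat, Sun, Mon, Tue, Wed, Thu — 4 of them qualify.
Total: 345 + 4 = 349.
Holidays: 20 April 1947 (Sun); 24 August 1947 (Sun); 18 September 1947 (Thu).
1 of the 3 holidays fall on weekdays; the rest are weekends and were already excluded.
Business days: 349 − 1 = 348.

348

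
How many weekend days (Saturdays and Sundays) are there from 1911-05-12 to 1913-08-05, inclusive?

234

1911-05-12 is a Friday.
From 1911-05-12 to 1913-08-05 is 817 days inclusive.
817 = 7 × 116 + 5, so there are 116 full weeks plus 5 extra days.
Each full week contributes 2 weekend days (Sat, Sun): 116 × 2 = 232.
The 5 extra days are Friday, Saturday, Sunday, Monday, Tuesday — 2 of them qualify.
Total: 232 + 2 = 234.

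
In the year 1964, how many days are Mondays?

52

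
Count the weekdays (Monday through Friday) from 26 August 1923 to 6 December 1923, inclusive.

74

26 August 1923 is a Sunday.
The range spans 103 days (inclusive of both endpoints).
103 = 7 × 14 + 5, so there are 14 full weeks plus 5 extra days.
Each full week contributes 5 weekdays (Mon–Fri): 14 × 5 = 70.
The 5 extra days are Sunday, Monday, Tuesday, Wednesday, Thursday — 4 of them qualify.
Total: 70 + 4 = 74.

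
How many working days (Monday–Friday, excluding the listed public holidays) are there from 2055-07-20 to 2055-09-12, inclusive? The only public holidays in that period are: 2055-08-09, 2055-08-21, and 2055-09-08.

2055-07-20 is a Tuesday.
From 2055-07-20 to 2055-09-12 is 55 days inclusive.
55 = 7 × 7 + 6, so there are 7 full weeks plus 6 extra days.
Each full week contributes 5 weekdays (Mon–Fri): 7 × 5 = 35.
The 6 extra days are Tuesday, Wednesday, Thursday, Friday, Saturday, Sunday — 4 of them qualify.
Total: 35 + 4 = 39.
Holidays: 2055-08-09 (Mon); 2055-08-21 (Sat); 2055-09-08 (Wed).
2 of the 3 holidays fall on weekdays; the rest are weekends and were already excluded.
Business days: 39 − 2 = 37.

37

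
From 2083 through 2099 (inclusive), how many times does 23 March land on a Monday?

2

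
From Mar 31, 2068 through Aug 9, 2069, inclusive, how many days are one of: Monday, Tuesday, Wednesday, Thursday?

284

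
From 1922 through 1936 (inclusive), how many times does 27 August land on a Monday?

Day of week of August 27 in each year:
1922: Sun, 1923: Mon ✓, 1924: Wed, 1925: Thu, 1926: Fri, 1927: Sat, 1928: Mon ✓, 1929: Tue, 1930: Wed, 1931: Thu, 1932: Sat, 1933: Sun, 1934: Mon ✓, 1935: Tue, 1936: Thu
Mondays: 1923, 1928, 1934.

3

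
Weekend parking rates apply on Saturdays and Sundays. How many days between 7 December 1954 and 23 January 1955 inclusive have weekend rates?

14

7 December 1954 is a Tuesday.
The range spans 48 days (inclusive of both endpoints).
48 = 7 × 6 + 6, so there are 6 full weeks plus 6 extra days.
Each full week contributes 2 weekend days (Sat, Sun): 6 × 2 = 12.
The 6 extra days are Tuesday, Wednesday, Thursday, Friday, Saturday, Sunday — 2 of them qualify.
Total: 12 + 2 = 14.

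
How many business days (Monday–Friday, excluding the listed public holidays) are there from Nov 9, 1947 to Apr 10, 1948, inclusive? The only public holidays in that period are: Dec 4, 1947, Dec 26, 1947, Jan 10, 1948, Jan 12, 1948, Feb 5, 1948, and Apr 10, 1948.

Nov 9, 1947 is a Sunday.
That's 154 days from start to end, counting both.
154 = 7 × 22, so the span is exactly 22 full weeks.
Each full week contributes 5 weekdays (Mon–Fri): 22 × 5 = 110.
Total: 110.
Holidays: Dec 4, 1947 (Thu); Dec 26, 1947 (Fri); Jan 10, 1948 (Sat); Jan 12, 1948 (Mon); Feb 5, 1948 (Thu); Apr 10, 1948 (Sat).
4 of the 6 holidays fall on weekdays; the rest are weekends and were already excluded.
Business days: 110 − 4 = 106.

106 business days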